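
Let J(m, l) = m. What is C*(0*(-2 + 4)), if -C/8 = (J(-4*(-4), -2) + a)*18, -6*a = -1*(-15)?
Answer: 0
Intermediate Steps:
a = -5/2 (a = -(-1)*(-15)/6 = -1/6*15 = -5/2 ≈ -2.5000)
C = -1944 (C = -8*(-4*(-4) - 5/2)*18 = -8*(16 - 5/2)*18 = -108*18 = -8*243 = -1944)
C*(0*(-2 + 4)) = -0*(-2 + 4) = -0*2 = -1944*0 = 0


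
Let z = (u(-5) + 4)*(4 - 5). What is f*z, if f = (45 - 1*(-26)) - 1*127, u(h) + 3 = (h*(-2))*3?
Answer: 1736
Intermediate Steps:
u(h) = -3 - 6*h (u(h) = -3 + (h*(-2))*3 = -3 - 2*h*3 = -3 - 6*h)
z = -31 (z = ((-3 - 6*(-5)) + 4)*(4 - 5) = ((-3 + 30) + 4)*(-1) = (27 + 4)*(-1) = 31*(-1) = -31)
f = -56 (f = (45 + 26) - 127 = 71 - 127 = -56)
f*z = -56*(-31) = 1736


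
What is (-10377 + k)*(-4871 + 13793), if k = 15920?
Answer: 49454646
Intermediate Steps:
(-10377 + k)*(-4871 + 13793) = (-10377 + 15920)*(-4871 + 13793) = 5543*8922 = 49454646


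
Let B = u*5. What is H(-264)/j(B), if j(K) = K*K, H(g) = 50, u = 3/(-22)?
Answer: 968/9 ≈ 107.56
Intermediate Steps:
u = -3/22 (u = 3*(-1/22) = -3/22 ≈ -0.13636)
B = -15/22 (B = -3/22*5 = -15/22 ≈ -0.68182)
j(K) = K²
H(-264)/j(B) = 50/((-15/22)²) = 50/(225/484) = 50*(484/225) = 968/9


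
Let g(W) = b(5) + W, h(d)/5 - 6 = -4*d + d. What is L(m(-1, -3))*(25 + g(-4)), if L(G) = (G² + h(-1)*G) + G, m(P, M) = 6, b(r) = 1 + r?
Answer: 8424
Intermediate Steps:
h(d) = 30 - 15*d (h(d) = 30 + 5*(-4*d + d) = 30 + 5*(-3*d) = 30 - 15*d)
g(W) = 6 + W (g(W) = (1 + 5) + W = 6 + W)
L(G) = G² + 46*G (L(G) = (G² + (30 - 15*(-1))*G) + G = (G² + (30 + 15)*G) + G = (G² + 45*G) + G = G² + 46*G)
L(m(-1, -3))*(25 + g(-4)) = (6*(46 + 6))*(25 + (6 - 4)) = (6*52)*(25 + 2) = 312*27 = 8424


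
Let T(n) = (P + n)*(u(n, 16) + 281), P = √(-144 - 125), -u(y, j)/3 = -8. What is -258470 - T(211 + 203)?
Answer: -384740 - 305*I*√269 ≈ -3.8474e+5 - 5002.4*I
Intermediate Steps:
u(y, j) = 24 (u(y, j) = -3*(-8) = 24)
P = I*√269 (P = √(-269) = I*√269 ≈ 16.401*I)
T(n) = 305*n + 305*I*√269 (T(n) = (I*√269 + n)*(24 + 281) = (n + I*√269)*305 = 305*n + 305*I*√269)
-258470 - T(211 + 203) = -258470 - (305*(211 + 203) + 305*I*√269) = -258470 - (305*414 + 305*I*√269) = -258470 - (126270 + 305*I*√269) = -258470 + (-126270 - 305*I*√269) = -384740 - 305*I*√269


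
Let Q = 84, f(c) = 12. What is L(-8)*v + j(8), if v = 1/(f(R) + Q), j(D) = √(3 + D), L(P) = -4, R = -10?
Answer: -1/24 + √11 ≈ 3.2750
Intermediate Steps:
v = 1/96 (v = 1/(12 + 84) = 1/96 ≈ 0.010417)
L(-8)*v + j(8) = -4*1/96 + √(3 + 8) = -1/24 + √11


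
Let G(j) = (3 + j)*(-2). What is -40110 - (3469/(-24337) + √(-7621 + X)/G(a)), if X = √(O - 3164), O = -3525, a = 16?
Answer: -976153601/24337 + √(-7621 + I*√6689)/38 ≈ -40110.0 + 2.2974*I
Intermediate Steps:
G(j) = -6 - 2*j
X = I*√6689 (X = √(-3525 - 3164) = √(-6689) = I*√6689 ≈ 81.786*I)
-40110 - (3469/(-24337) + √(-7621 + X)/G(a)) = -40110 - (3469/(-24337) + √(-7621 + I*√6689)/(-6 - 2*16)) = -40110 - (3469*(-1/24337) + √(-7621 + I*√6689)/(-6 - 32)) = -40110 - (-3469/24337 + √(-7621 + I*√6689)/(-38)) = -40110 - (-3469/24337 + √(-7621 + I*√6689)*(-1/38)) = -40110 - (-3469/24337 - √(-7621 + I*√6689)/38) = -40110 + (3469/24337 + √(-7621 + I*√6689)/38) = -976153601/24337 + √(-7621 + I*√6689)/38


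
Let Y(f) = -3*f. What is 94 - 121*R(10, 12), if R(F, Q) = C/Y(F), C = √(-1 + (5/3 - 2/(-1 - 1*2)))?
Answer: 94 + 121*√3/45 ≈ 98.657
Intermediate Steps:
C = 2*√3/3 (C = √(-1 + (5*(⅓) - 2/(-1 - 2))) = √(-1 + (5/3 - 2/(-3))) = √(-1 + (5/3 - 2*(-⅓))) = √(-1 + (5/3 + ⅔)) = √(-1 + 7/3) = √(4/3) = 2*√3/3 ≈ 1.1547)
R(F, Q) = -2*√3/(9*F) (R(F, Q) = (2*√3/3)/((-3*F)) = (2*√3/3)*(-1/(3*F)) = -2*√3/(9*F))
94 - 121*R(10, 12) = 94 - (-242)*√3/(9*10) = 94 - (-121)*√3/45 = 94 + 121*√3/45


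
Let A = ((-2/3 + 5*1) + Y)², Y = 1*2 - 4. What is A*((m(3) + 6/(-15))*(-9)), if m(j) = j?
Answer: -637/5 ≈ -127.40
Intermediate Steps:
Y = -2 (Y = 2 - 4 = -2)
A = 49/9 (A = ((-2/3 + 5*1) - 2)² = ((-2*⅓ + 5) - 2)² = ((-⅔ + 5) - 2)² = (13/3 - 2)² = (7/3)² = 49/9 ≈ 5.4444)
A*((m(3) + 6/(-15))*(-9)) = 49*((3 + 6/(-15))*(-9))/9 = 49*((3 + 6*(-1/15))*(-9))/9 = 49*((3 - ⅖)*(-9))/9 = 49*((13/5)*(-9))/9 = (49/9)*(-117/5) = -637/5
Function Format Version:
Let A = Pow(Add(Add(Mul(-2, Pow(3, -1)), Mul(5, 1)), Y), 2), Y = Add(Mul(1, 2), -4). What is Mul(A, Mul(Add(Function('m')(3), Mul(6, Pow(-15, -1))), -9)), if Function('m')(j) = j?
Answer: Rational(-637, 5) ≈ -127.40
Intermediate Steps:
Y = -2 (Y = Add(2, -4) = -2)
A = Rational(49, 9) (A = Pow(Add(Add(Mul(-2, Pow(3, -1)), Mul(5, 1)), -2), 2) = Pow(Add(Add(Mul(-2, Rational(1, 3)), 5), -2), 2) = Pow(Add(Add(Rational(-2, 3), 5), -2), 2) = Pow(Add(Rational(13, 3), -2), 2) = Pow(Rational(7, 3), 2) = Rational(49, 9) ≈ 5.4444)
Mul(A, Mul(Add(Function('m')(3), Mul(6, Pow(-15, -1))), -9)) = Mul(Rational(49, 9), Mul(Add(3, Mul(6, Pow(-15, -1))), -9)) = Mul(Rational(49, 9), Mul(Add(3, Mul(6, Rational(-1, 15))), -9)) = Mul(Rational(49, 9), Mul(Add(3, Rational(-2, 5)), -9)) = Mul(Rational(49, 9), Mul(Rational(13, 5), -9)) = Mul(Rational(49, 9), Rational(-117, 5)) = Rational(-637, 5)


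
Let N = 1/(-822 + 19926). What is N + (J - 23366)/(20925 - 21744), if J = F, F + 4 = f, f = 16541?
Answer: 43487345/5215392 ≈ 8.3383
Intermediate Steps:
F = 16537 (F = -4 + 16541 = 16537)
J = 16537
N = 1/19104 ≈ 5.2345e-5
N + (J - 23366)/(20925 - 21744) = 1/19104 + (16537 - 23366)/(20925 - 21744) = 1/19104 - 6829/(-819) = 1/19104 - 6829*(-1/819) = 1/19104 + 6829/819 = 43487345/5215392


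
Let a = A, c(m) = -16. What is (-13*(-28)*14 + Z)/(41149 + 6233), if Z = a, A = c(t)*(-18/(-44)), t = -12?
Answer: 27992/260601 ≈ 0.10741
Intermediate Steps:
A = -72/11 (A = -(-288)/(-44) = -(-288)*(-1)/44 = -16*9/22 = -72/11 ≈ -6.5455)
a = -72/11 ≈ -6.5455
Z = -72/11 ≈ -6.5455
(-13*(-28)*14 + Z)/(41149 + 6233) = (-13*(-28)*14 - 72/11)/(41149 + 6233) = (364*14 - 72/11)/47382 = (5096 - 72/11)*(1/47382) = (55984/11)*(1/47382) = 27992/260601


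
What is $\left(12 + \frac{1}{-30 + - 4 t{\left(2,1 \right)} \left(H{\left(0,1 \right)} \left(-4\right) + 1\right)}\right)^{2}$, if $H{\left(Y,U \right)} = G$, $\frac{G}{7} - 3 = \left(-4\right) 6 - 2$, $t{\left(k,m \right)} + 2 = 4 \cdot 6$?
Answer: $\frac{464413627441}{3225104100} \approx 144.0$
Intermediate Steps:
$t{\left(k,m \right)} = 22$ ($t{\left(k,m \right)} = -2 + 4 \cdot 6 = -2 + 24 = 22$)
$G = -161$ ($G = 21 + 7 \left(\left(-4\right) 6 - 2\right) = 21 + 7 \left(-24 - 2\right) = 21 + 7 \left(-26\right) = 21 - 182 = -161$)
$H{\left(Y,U \right)} = -161$
$\left(12 + \frac{1}{-30 + - 4 t{\left(2,1 \right)} \left(H{\left(0,1 \right)} \left(-4\right) + 1\right)}\right)^{2} = \left(12 + \frac{1}{-30 + \left(-4\right) 22 \left(\left(-161\right) \left(-4\right) + 1\right)}\right)^{2} = \left(12 + \frac{1}{-30 - 88 \left(644 + 1\right)}\right)^{2} = \left(12 + \frac{1}{-30 - 56760}\right)^{2} = \left(12 + \frac{1}{-56790}\right)^{2} = \left(12 - \frac{1}{56790}\right)^{2} = \left(\frac{681479}{56790}\right)^{2} = \frac{464413627441}{3225104100}$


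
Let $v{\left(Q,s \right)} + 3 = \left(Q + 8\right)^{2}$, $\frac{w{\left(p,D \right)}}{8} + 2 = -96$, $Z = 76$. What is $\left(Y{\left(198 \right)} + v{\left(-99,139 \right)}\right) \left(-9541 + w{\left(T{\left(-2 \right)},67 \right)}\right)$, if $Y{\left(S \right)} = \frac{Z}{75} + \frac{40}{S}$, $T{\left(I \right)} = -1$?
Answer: $- \frac{8462806954}{99} \approx -8.5483 \cdot 10^{7}$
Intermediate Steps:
$w{\left(p,D \right)} = -784$ ($w{\left(p,D \right)} = -16 + 8 \left(-96\right) = -16 - 768 = -784$)
$Y{\left(S \right)} = \frac{76}{75} + \frac{40}{S}$
$v{\left(Q,s \right)} = -3 + \left(8 + Q\right)^{2}$ ($v{\left(Q,s \right)} = -3 + \left(Q + 8\right)^{2} = -3 + \left(8 + Q\right)^{2}$)
$\left(Y{\left(198 \right)} + v{\left(-99,139 \right)}\right) \left(-9541 + w{\left(T{\left(-2 \right)},67 \right)}\right) = \left(\left(\frac{76}{75} + \frac{40}{198}\right) - \left(3 - \left(8 - 99\right)^{2}\right)\right) \left(-9541 - 784\right) = \left(\left(\frac{76}{75} + 40 \cdot \frac{1}{198}\right) - \left(3 - \left(-91\right)^{2}\right)\right) \left(-10325\right) = \left(\left(\frac{76}{75} + \frac{20}{99}\right) + \left(-3 + 8281\right)\right) \left(-10325\right) = \left(\frac{3008}{2475} + 8278\right) \left(-10325\right) = \frac{20491058}{2475} \left(-10325\right) = - \frac{8462806954}{99}$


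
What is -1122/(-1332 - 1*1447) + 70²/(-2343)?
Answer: -10988254/6511197 ≈ -1.6876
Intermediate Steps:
-1122/(-1332 - 1*1447) + 70²/(-2343) = -1122/(-1332 - 1447) + 4900*(-1/2343) = -1122/(-2779) - 4900/2343 = -1122*(-1/2779) - 4900/2343 = 1122/2779 - 4900/2343 = -10988254/6511197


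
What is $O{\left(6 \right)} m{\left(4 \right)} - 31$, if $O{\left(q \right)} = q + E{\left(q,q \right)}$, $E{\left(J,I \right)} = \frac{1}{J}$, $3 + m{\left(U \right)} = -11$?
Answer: $- \frac{352}{3} \approx -117.33$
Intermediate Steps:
$m{\left(U \right)} = -14$ ($m{\left(U \right)} = -3 - 11 = -14$)
$O{\left(q \right)} = q + \frac{1}{q}$
$O{\left(6 \right)} m{\left(4 \right)} - 31 = \left(6 + \frac{1}{6}\right) \left(-14\right) - 31 = \frac{37}{6} \left(-14\right) - 31 = - \frac{259}{3} - 31 = - \frac{352}{3}$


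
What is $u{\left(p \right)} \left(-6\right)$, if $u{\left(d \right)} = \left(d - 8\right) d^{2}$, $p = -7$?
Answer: $4410$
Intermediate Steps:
$u{\left(d \right)} = d^{2} \left(-8 + d\right)$ ($u{\left(d \right)} = \left(-8 + d\right) d^{2} = d^{2} \left(-8 + d\right)$)
$u{\left(p \right)} \left(-6\right) = \left(-7\right)^{2} \left(-8 - 7\right) \left(-6\right) = 49 \left(-15\right) \left(-6\right) = \left(-735\right) \left(-6\right) = 4410$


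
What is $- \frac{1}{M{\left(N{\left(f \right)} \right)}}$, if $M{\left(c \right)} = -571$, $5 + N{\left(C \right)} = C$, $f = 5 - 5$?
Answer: $\frac{1}{571} \approx 0.0017513$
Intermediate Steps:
$f = 0$
$N{\left(C \right)} = -5 + C$
$- \frac{1}{M{\left(N{\left(f \right)} \right)}} = - \frac{1}{-571} = \left(-1\right) \left(- \frac{1}{571}\right) = \frac{1}{571}$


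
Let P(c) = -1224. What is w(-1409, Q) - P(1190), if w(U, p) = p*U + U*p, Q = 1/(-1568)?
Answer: 961025/784 ≈ 1225.8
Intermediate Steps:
Q = -1/1568 ≈ -0.00063775
w(U, p) = 2*U*p (w(U, p) = U*p + U*p = 2*U*p)
w(-1409, Q) - P(1190) = 2*(-1409)*(-1/1568) - 1*(-1224) = 1409/784 + 1224 = 961025/784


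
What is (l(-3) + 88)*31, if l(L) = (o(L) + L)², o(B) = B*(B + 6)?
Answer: 7192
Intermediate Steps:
o(B) = B*(6 + B)
l(L) = (L + L*(6 + L))² (l(L) = (L*(6 + L) + L)² = (L + L*(6 + L))²)
(l(-3) + 88)*31 = ((-3)²*(7 - 3)² + 88)*31 = (9*4² + 88)*31 = (9*16 + 88)*31 = (144 + 88)*31 = 232*31 = 7192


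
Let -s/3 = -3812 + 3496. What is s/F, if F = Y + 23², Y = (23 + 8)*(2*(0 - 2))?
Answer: 316/135 ≈ 2.3407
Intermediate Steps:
Y = -124 (Y = 31*(2*(-2)) = 31*(-4) = -124)
F = 405 (F = -124 + 23² = -124 + 529 = 405)
s = 948 (s = -3*(-3812 + 3496) = -3*(-316) = 948)
s/F = 948/405 = 948*(1/405) = 316/135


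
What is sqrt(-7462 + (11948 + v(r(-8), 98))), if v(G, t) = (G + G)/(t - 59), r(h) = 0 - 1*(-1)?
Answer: 2*sqrt(1705821)/39 ≈ 66.978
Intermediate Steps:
r(h) = 1 (r(h) = 0 + 1 = 1)
v(G, t) = 2*G/(-59 + t) (v(G, t) = (2*G)/(-59 + t) = 2*G/(-59 + t))
sqrt(-7462 + (11948 + v(r(-8), 98))) = sqrt(-7462 + (11948 + 2*1/(-59 + 98))) = sqrt(-7462 + (11948 + 2*1/39)) = sqrt(-7462 + (11948 + 2*1*(1/39))) = sqrt(-7462 + (11948 + 2/39)) = sqrt(-7462 + 465974/39) = sqrt(174956/39) = 2*sqrt(1705821)/39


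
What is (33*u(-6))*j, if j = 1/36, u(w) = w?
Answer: -11/2 ≈ -5.5000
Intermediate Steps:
j = 1/36 ≈ 0.027778
(33*u(-6))*j = (33*(-6))*(1/36) = -198*1/36 = -11/2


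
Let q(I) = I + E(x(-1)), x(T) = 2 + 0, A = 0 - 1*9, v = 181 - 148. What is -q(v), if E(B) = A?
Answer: -24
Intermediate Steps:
v = 33
A = -9 (A = 0 - 9 = -9)
x(T) = 2
E(B) = -9
q(I) = -9 + I (q(I) = I - 9 = -9 + I)
-q(v) = -(-9 + 33) = -1*24 = -24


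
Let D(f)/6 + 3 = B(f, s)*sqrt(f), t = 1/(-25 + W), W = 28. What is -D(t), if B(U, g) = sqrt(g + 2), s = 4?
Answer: 18 - 6*sqrt(2) ≈ 9.5147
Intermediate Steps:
B(U, g) = sqrt(2 + g)
t = 1/3 (t = 1/(-25 + 28) = 1/3 ≈ 0.33333)
D(f) = -18 + 6*sqrt(6)*sqrt(f) (D(f) = -18 + 6*(sqrt(2 + 4)*sqrt(f)) = -18 + 6*(sqrt(6)*sqrt(f)) = -18 + 6*sqrt(6)*sqrt(f))
-D(t) = -(-18 + 6*sqrt(6)*sqrt(1/3)) = -(-18 + 6*sqrt(6)*(sqrt(3)/3)) = -(-18 + 6*sqrt(2)) = 18 - 6*sqrt(2)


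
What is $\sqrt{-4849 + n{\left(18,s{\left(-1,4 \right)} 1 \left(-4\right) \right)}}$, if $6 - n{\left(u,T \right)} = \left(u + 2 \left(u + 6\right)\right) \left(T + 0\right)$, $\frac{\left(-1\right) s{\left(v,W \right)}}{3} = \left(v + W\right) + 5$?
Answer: $i \sqrt{11179} \approx 105.73 i$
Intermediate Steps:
$s{\left(v,W \right)} = -15 - 3 W - 3 v$ ($s{\left(v,W \right)} = - 3 \left(\left(v + W\right) + 5\right) = - 3 \left(\left(W + v\right) + 5\right) = - 3 \left(5 + W + v\right) = -15 - 3 W - 3 v$)
$n{\left(u,T \right)} = 6 - T \left(12 + 3 u\right)$ ($n{\left(u,T \right)} = 6 - \left(u + 2 \left(u + 6\right)\right) \left(T + 0\right) = 6 - \left(u + 2 \left(6 + u\right)\right) T = 6 - \left(u + \left(12 + 2 u\right)\right) T = 6 - \left(12 + 3 u\right) T = 6 - T \left(12 + 3 u\right)$)
$\sqrt{-4849 + n{\left(18,s{\left(-1,4 \right)} 1 \left(-4\right) \right)}} = \sqrt{-4849 - \left(-6 + 3 \left(-15 - 12 - -3\right) 1 \left(-4\right) 18 + 12 \left(-15 - 12 - -3\right) 1 \left(-4\right)\right)} = \sqrt{-4849 - \left(-6 + 3 \left(-15 - 12 + 3\right) 1 \left(-4\right) 18 + 12 \left(-15 - 12 + 3\right) 1 \left(-4\right)\right)} = \sqrt{-4849 - \left(-6 + 3 \left(-24\right) 1 \left(-4\right) 18 + 12 \left(\left(-24\right) 1\right) \left(-4\right)\right)} = \sqrt{-4849 - \left(-6 + 3 \left(\left(-24\right) \left(-4\right)\right) 18 + 12 \left(-24\right) \left(-4\right)\right)} = \sqrt{-4849 - \left(1146 + 5184\right)} = \sqrt{-4849 - 6330} = \sqrt{-11179} = i \sqrt{11179}$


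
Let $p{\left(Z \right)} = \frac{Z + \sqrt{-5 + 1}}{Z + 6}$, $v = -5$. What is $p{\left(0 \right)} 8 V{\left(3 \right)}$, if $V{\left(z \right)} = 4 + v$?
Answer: $- \frac{8 i}{3} \approx - 2.6667 i$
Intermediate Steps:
$V{\left(z \right)} = -1$ ($V{\left(z \right)} = 4 - 5 = -1$)
$p{\left(Z \right)} = \frac{Z + 2 i}{6 + Z}$ ($p{\left(Z \right)} = \frac{Z + \sqrt{-4}}{6 + Z} = \frac{Z + 2 i}{6 + Z}$)
$p{\left(0 \right)} 8 V{\left(3 \right)} = \frac{0 + 2 i}{6 + 0} \cdot 8 \left(-1\right) = \frac{2 i}{6} \cdot 8 \left(-1\right) = \frac{i}{3} \cdot 8 \left(-1\right) = \frac{8 i}{3} \left(-1\right) = - \frac{8 i}{3}$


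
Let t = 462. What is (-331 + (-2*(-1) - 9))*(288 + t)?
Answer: -253500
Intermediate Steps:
(-331 + (-2*(-1) - 9))*(288 + t) = (-331 + (-2*(-1) - 9))*(288 + 462) = (-331 + (2 - 9))*750 = (-331 - 7)*750 = -338*750 = -253500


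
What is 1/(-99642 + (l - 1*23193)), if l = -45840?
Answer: -1/168675 ≈ -5.9286e-6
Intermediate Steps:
1/(-99642 + (l - 1*23193)) = 1/(-99642 + (-45840 - 1*23193)) = 1/(-99642 + (-45840 - 23193)) = 1/(-99642 - 69033) = 1/(-168675) = -1/168675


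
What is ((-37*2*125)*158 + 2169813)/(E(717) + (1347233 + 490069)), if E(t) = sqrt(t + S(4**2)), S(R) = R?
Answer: 1301384891526/3375678638471 - 708313*sqrt(733)/3375678638471 ≈ 0.38551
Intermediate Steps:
E(t) = sqrt(16 + t) (E(t) = sqrt(t + 4**2) = sqrt(t + 16) = sqrt(16 + t))
((-37*2*125)*158 + 2169813)/(E(717) + (1347233 + 490069)) = ((-37*2*125)*158 + 2169813)/(sqrt(16 + 717) + (1347233 + 490069)) = (-74*125*158 + 2169813)/(sqrt(733) + 1837302) = (-9250*158 + 2169813)/(1837302 + sqrt(733)) = (-1461500 + 2169813)/(1837302 + sqrt(733)) = 708313/(1837302 + sqrt(733))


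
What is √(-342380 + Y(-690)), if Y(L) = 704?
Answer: 6*I*√9491 ≈ 584.53*I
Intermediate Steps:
√(-342380 + Y(-690)) = √(-342380 + 704) = √(-341676) = 6*I*√9491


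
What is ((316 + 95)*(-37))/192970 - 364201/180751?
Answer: -73028547427/34879520470 ≈ -2.0937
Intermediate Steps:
((316 + 95)*(-37))/192970 - 364201/180751 = (411*(-37))*(1/192970) - 364201*1/180751 = -15207*1/192970 - 364201/180751 = -15207/192970 - 364201/180751 = -73028547427/34879520470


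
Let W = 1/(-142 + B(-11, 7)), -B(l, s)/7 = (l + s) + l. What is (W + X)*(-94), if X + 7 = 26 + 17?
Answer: -125114/37 ≈ -3381.5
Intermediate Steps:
X = 36 (X = -7 + (26 + 17) = -7 + 43 = 36)
B(l, s) = -14*l - 7*s (B(l, s) = -7*((l + s) + l) = -7*(s + 2*l) = -14*l - 7*s)
W = -1/37 (W = 1/(-142 + (-14*(-11) - 7*7)) = 1/(-142 + (154 - 49)) = 1/(-142 + 105) = 1/(-37) = -1/37 ≈ -0.027027)
(W + X)*(-94) = (-1/37 + 36)*(-94) = (1331/37)*(-94) = -125114/37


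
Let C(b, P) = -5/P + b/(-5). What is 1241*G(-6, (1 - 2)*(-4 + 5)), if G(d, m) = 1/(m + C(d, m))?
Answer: 6205/26 ≈ 238.65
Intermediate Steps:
C(b, P) = -5/P - b/5 (C(b, P) = -5/P + b*(-⅕) = -5/P - b/5)
G(d, m) = 1/(m - 5/m - d/5) (G(d, m) = 1/(m + (-5/m - d/5)) = 1/(m - 5/m - d/5))
1241*G(-6, (1 - 2)*(-4 + 5)) = 1241*(-5*(1 - 2)*(-4 + 5)/(25 + ((1 - 2)*(-4 + 5))*(-6 - 5*(1 - 2)*(-4 + 5)))) = 1241*(-5*(-1*1)/(25 + (-1*1)*(-6 - (-5)))) = 1241*(-5*(-1)/(25 - (-6 - 5*(-1)))) = 1241*(-5*(-1)/(25 - (-6 + 5))) = 1241*(-5*(-1)/(25 - 1*(-1))) = 1241*(-5*(-1)/(25 + 1)) = 1241*(-5*(-1)/26) = 1241*(-5*(-1)*1/26) = 1241*(5/26) = 6205/26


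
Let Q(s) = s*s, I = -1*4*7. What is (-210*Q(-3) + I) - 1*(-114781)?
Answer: 112863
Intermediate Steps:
I = -28 (I = -4*7 = -28)
Q(s) = s²
(-210*Q(-3) + I) - 1*(-114781) = (-210*(-3)² - 28) - 1*(-114781) = (-210*9 - 28) + 114781 = (-1890 - 28) + 114781 = -1918 + 114781 = 112863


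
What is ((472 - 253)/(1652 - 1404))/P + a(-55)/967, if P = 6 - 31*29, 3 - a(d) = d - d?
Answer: 452619/214155688 ≈ 0.0021135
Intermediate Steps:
a(d) = 3 (a(d) = 3 - (d - d) = 3 - 1*0 = 3 + 0 = 3)
P = -893 (P = 6 - 899 = -893)
((472 - 253)/(1652 - 1404))/P + a(-55)/967 = ((472 - 253)/(1652 - 1404))/(-893) + 3/967 = (219/248)*(-1/893) + 3*(1/967) = (219*(1/248))*(-1/893) + 3/967 = (219/248)*(-1/893) + 3/967 = -219/221464 + 3/967 = 452619/214155688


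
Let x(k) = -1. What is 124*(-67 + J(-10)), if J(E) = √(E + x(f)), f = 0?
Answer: -8308 + 124*I*√11 ≈ -8308.0 + 411.26*I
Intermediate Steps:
J(E) = √(-1 + E) (J(E) = √(E - 1) = √(-1 + E))
124*(-67 + J(-10)) = 124*(-67 + √(-1 - 10)) = 124*(-67 + √(-11)) = 124*(-67 + I*√11) = -8308 + 124*I*√11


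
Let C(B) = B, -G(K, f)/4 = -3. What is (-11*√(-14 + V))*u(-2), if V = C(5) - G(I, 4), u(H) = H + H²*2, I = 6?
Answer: -66*I*√21 ≈ -302.45*I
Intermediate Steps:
G(K, f) = 12 (G(K, f) = -4*(-3) = 12)
u(H) = H + 2*H²
V = -7 (V = 5 - 1*12 = 5 - 12 = -7)
(-11*√(-14 + V))*u(-2) = (-11*√(-14 - 7))*(-2*(1 + 2*(-2))) = (-11*I*√21)*(-2*(1 - 4)) = (-11*I*√21)*(-2*(-3)) = -11*I*√21*6 = -66*I*√21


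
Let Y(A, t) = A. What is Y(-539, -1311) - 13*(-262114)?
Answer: 3406943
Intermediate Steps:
Y(-539, -1311) - 13*(-262114) = -539 - 13*(-262114) = -539 + 3407482 = 3406943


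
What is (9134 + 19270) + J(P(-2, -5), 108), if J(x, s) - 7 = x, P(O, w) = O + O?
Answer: 28407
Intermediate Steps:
P(O, w) = 2*O
J(x, s) = 7 + x
(9134 + 19270) + J(P(-2, -5), 108) = (9134 + 19270) + (7 + 2*(-2)) = 28404 + (7 - 4) = 28404 + 3 = 28407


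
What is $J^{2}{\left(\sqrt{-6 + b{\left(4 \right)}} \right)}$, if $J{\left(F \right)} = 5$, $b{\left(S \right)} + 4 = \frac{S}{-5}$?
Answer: $25$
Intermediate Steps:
$b{\left(S \right)} = -4 - \frac{S}{5}$ ($b{\left(S \right)} = -4 + \frac{S}{-5} = -4 + S \left(- \frac{1}{5}\right) = -4 - \frac{S}{5}$)
$J^{2}{\left(\sqrt{-6 + b{\left(4 \right)}} \right)} = 5^{2} = 25$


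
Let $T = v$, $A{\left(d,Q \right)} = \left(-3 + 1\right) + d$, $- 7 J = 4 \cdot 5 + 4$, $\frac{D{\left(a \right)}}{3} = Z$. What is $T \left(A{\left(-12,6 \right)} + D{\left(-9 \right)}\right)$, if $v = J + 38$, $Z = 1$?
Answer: $- \frac{2662}{7} \approx -380.29$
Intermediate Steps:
$D{\left(a \right)} = 3$ ($D{\left(a \right)} = 3 \cdot 1 = 3$)
$J = - \frac{24}{7}$ ($J = - \frac{4 \cdot 5 + 4}{7} = - \frac{20 + 4}{7} = \left(- \frac{1}{7}\right) 24 = - \frac{24}{7} \approx -3.4286$)
$A{\left(d,Q \right)} = -2 + d$
$v = \frac{242}{7}$ ($v = - \frac{24}{7} + 38 = \frac{242}{7} \approx 34.571$)
$T = \frac{242}{7} \approx 34.571$
$T \left(A{\left(-12,6 \right)} + D{\left(-9 \right)}\right) = \frac{242 \left(\left(-2 - 12\right) + 3\right)}{7} = \frac{242 \left(-14 + 3\right)}{7} = \frac{242}{7} \left(-11\right) = - \frac{2662}{7}$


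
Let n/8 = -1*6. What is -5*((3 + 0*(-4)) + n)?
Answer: 225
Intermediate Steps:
n = -48 (n = 8*(-1*6) = 8*(-6) = -48)
-5*((3 + 0*(-4)) + n) = -5*((3 + 0*(-4)) - 48) = -5*((3 + 0) - 48) = -5*(3 - 48) = -5*(-45) = 225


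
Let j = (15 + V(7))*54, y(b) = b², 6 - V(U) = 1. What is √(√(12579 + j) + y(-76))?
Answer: √(5776 + √13659) ≈ 76.765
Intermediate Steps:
V(U) = 5 (V(U) = 6 - 1*1 = 6 - 1 = 5)
j = 1080 (j = (15 + 5)*54 = 20*54 = 1080)
√(√(12579 + j) + y(-76)) = √(√(12579 + 1080) + (-76)²) = √(√13659 + 5776) = √(5776 + √13659)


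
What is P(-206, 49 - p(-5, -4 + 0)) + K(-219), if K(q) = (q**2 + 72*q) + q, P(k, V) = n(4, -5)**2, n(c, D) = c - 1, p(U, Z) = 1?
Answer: 31983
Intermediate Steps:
n(c, D) = -1 + c
P(k, V) = 9 (P(k, V) = (-1 + 4)**2 = 3**2 = 9)
K(q) = q**2 + 73*q
P(-206, 49 - p(-5, -4 + 0)) + K(-219) = 9 - 219*(73 - 219) = 9 - 219*(-146) = 9 + 31974 = 31983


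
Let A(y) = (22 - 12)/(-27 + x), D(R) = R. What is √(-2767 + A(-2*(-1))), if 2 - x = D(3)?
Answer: I*√542402/14 ≈ 52.606*I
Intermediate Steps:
x = -1 (x = 2 - 1*3 = 2 - 3 = -1)
A(y) = -5/14 (A(y) = (22 - 12)/(-27 - 1) = 10/(-28) = 10*(-1/28) = -5/14)
√(-2767 + A(-2*(-1))) = √(-2767 - 5/14) = √(-38743/14) = I*√542402/14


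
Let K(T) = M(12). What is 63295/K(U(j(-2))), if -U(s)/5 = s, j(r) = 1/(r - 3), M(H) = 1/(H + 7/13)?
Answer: 10317085/13 ≈ 7.9362e+5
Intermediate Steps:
M(H) = 1/(7/13 + H) (M(H) = 1/(H + 7*(1/13)) = 1/(H + 7/13) = 1/(7/13 + H))
j(r) = 1/(-3 + r)
U(s) = -5*s
K(T) = 13/163 (K(T) = 13/(7 + 13*12) = 13/(7 + 156) = 13/163)
63295/K(U(j(-2))) = 63295/(13/163) = 63295*(163/13) = 10317085/13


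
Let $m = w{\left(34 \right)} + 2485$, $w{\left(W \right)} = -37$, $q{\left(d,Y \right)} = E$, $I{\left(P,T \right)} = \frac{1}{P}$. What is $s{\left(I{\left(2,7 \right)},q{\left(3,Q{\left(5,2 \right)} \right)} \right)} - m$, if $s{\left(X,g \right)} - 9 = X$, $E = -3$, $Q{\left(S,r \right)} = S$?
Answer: $- \frac{4877}{2} \approx -2438.5$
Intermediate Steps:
$q{\left(d,Y \right)} = -3$
$s{\left(X,g \right)} = 9 + X$
$m = 2448$ ($m = -37 + 2485 = 2448$)
$s{\left(I{\left(2,7 \right)},q{\left(3,Q{\left(5,2 \right)} \right)} \right)} - m = \left(9 + \frac{1}{2}\right) - 2448 = \frac{19}{2} - 2448 = - \frac{4877}{2}$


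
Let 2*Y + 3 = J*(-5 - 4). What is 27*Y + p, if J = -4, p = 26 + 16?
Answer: 975/2 ≈ 487.50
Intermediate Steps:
p = 42
Y = 33/2 (Y = -3/2 + (-4*(-5 - 4))/2 = -3/2 + (-4*(-9))/2 = -3/2 + (½)*36 = -3/2 + 18 = 33/2 ≈ 16.500)
27*Y + p = 27*(33/2) + 42 = 891/2 + 42 = 975/2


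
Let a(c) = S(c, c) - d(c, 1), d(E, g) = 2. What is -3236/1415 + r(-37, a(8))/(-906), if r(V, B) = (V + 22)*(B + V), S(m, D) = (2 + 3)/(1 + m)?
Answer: -5621699/1922985 ≈ -2.9234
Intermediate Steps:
S(m, D) = 5/(1 + m)
a(c) = -2 + 5/(1 + c) (a(c) = 5/(1 + c) - 1*2 = 5/(1 + c) - 2 = -2 + 5/(1 + c))
r(V, B) = (22 + V)*(B + V)
-3236/1415 + r(-37, a(8))/(-906) = -3236/1415 + ((-37)² + 22*((3 - 2*8)/(1 + 8)) + 22*(-37) + ((3 - 2*8)/(1 + 8))*(-37))/(-906) = -3236*1/1415 + (1369 + 22*((3 - 16)/9) - 814 + ((3 - 16)/9)*(-37))*(-1/906) = -3236/1415 + (1369 + 22*((⅑)*(-13)) - 814 + ((⅑)*(-13))*(-37))*(-1/906) = -3236/1415 + (1369 + 22*(-13/9) - 814 - 13/9*(-37))*(-1/906) = -3236/1415 + (1369 - 286/9 - 814 + 481/9)*(-1/906) = -3236/1415 + (1730/3)*(-1/906) = -3236/1415 - 865/1359 = -5621699/1922985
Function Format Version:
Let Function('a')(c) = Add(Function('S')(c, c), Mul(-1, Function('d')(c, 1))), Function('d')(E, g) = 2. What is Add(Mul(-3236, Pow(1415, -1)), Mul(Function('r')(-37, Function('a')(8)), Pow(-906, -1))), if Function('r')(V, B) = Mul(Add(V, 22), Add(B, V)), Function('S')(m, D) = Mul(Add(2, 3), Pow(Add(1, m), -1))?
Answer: Rational(-5621699, 1922985) ≈ -2.9234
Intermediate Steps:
Function('S')(m, D) = Mul(5, Pow(Add(1, m), -1))
Function('a')(c) = Add(-2, Mul(5, Pow(Add(1, c), -1))) (Function('a')(c) = Add(Mul(5, Pow(Add(1, c), -1)), Mul(-1, 2)) = Add(Mul(5, Pow(Add(1, c), -1)), -2) = Add(-2, Mul(5, Pow(Add(1, c), -1))))
Function('r')(V, B) = Mul(Add(22, V), Add(B, V))
Add(Mul(-3236, Pow(1415, -1)), Mul(Function('r')(-37, Function('a')(8)), Pow(-906, -1))) = Add(Mul(-3236, Pow(1415, -1)), Mul(Add(Pow(-37, 2), Mul(22, Mul(Pow(Add(1, 8), -1), Add(3, Mul(-2, 8)))), Mul(22, -37), Mul(Mul(Pow(Add(1, 8), -1), Add(3, Mul(-2, 8))), -37)), Pow(-906, -1))) = Add(Mul(-3236, Rational(1, 1415)), Mul(Add(1369, Mul(22, Mul(Pow(9, -1), Add(3, -16))), -814, Mul(Mul(Pow(9, -1), Add(3, -16)), -37)), Rational(-1, 906))) = Add(Rational(-3236, 1415), Mul(Add(1369, Mul(22, Mul(Rational(1, 9), -13)), -814, Mul(Mul(Rational(1, 9), -13), -37)), Rational(-1, 906))) = Add(Rational(-3236, 1415), Mul(Add(1369, Mul(22, Rational(-13, 9)), -814, Mul(Rational(-13, 9), -37)), Rational(-1, 906))) = Add(Rational(-3236, 1415), Mul(Add(1369, Rational(-286, 9), -814, Rational(481, 9)), Rational(-1, 906))) = Add(Rational(-3236, 1415), Mul(Rational(1730, 3), Rational(-1, 906))) = Add(Rational(-3236, 1415), Rational(-865, 1359)) = Rational(-5621699, 1922985)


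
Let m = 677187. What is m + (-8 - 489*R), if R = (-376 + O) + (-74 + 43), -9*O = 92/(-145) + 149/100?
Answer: 2541120601/2900 ≈ 8.7625e+5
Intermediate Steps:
O = -827/8700 (O = -(92/(-145) + 149/100)/9 = -(92*(-1/145) + 149*(1/100))/9 = -(-92/145 + 149/100)/9 = -⅑*2481/2900 = -827/8700 ≈ -0.095057)
R = -3541727/8700 (R = (-376 - 827/8700) + (-74 + 43) = -3272027/8700 - 31 = -3541727/8700 ≈ -407.10)
m + (-8 - 489*R) = 677187 + (-8 - 489*(-3541727/8700)) = 677187 + (-8 + 577301501/2900) = 677187 + 577278301/2900 = 2541120601/2900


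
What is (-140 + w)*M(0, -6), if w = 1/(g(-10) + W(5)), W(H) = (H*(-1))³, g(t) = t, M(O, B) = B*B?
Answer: -75604/15 ≈ -5040.3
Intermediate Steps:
M(O, B) = B²
W(H) = -H³ (W(H) = (-H)³ = -H³)
w = -1/135 (w = 1/(-10 - 1*5³) = 1/(-10 - 1*125) = 1/(-10 - 125) = 1/(-135) = -1/135 ≈ -0.0074074)
(-140 + w)*M(0, -6) = (-140 - 1/135)*(-6)² = -18901/135*36 = -75604/15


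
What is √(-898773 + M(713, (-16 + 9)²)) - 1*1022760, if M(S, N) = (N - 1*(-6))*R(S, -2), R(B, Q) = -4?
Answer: -1022760 + I*√898993 ≈ -1.0228e+6 + 948.15*I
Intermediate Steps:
M(S, N) = -24 - 4*N (M(S, N) = (N - 1*(-6))*(-4) = (N + 6)*(-4) = (6 + N)*(-4) = -24 - 4*N)
√(-898773 + M(713, (-16 + 9)²)) - 1*1022760 = √(-898773 + (-24 - 4*(-16 + 9)²)) - 1*1022760 = √(-898773 + (-24 - 4*(-7)²)) - 1022760 = √(-898773 + (-24 - 4*49)) - 1022760 = √(-898773 + (-24 - 196)) - 1022760 = √(-898773 - 220) - 1022760 = √(-898993) - 1022760 = I*√898993 - 1022760 = -1022760 + I*√898993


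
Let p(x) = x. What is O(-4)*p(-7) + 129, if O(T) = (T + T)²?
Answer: -319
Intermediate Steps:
O(T) = 4*T² (O(T) = (2*T)² = 4*T²)
O(-4)*p(-7) + 129 = (4*(-4)²)*(-7) + 129 = (4*16)*(-7) + 129 = 64*(-7) + 129 = -448 + 129 = -319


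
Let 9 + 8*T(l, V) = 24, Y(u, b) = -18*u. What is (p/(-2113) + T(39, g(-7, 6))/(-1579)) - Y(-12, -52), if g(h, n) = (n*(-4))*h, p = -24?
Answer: -5765074383/26691416 ≈ -215.99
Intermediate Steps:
g(h, n) = -4*h*n (g(h, n) = (-4*n)*h = -4*h*n)
T(l, V) = 15/8 (T(l, V) = -9/8 + (1/8)*24 = -9/8 + 3 = 15/8)
(p/(-2113) + T(39, g(-7, 6))/(-1579)) - Y(-12, -52) = (-24/(-2113) + (15/8)/(-1579)) - (-18)*(-12) = (-24*(-1/2113) + (15/8)*(-1/1579)) - 1*216 = (24/2113 - 15/12632) - 216 = 271473/26691416 - 216 = -5765074383/26691416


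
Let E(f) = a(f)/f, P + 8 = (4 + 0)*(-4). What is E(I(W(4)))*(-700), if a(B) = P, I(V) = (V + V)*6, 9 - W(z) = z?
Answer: 280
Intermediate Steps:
W(z) = 9 - z
I(V) = 12*V (I(V) = (2*V)*6 = 12*V)
P = -24 (P = -8 + (4 + 0)*(-4) = -8 + 4*(-4) = -8 - 16 = -24)
a(B) = -24
E(f) = -24/f
E(I(W(4)))*(-700) = -24*1/(12*(9 - 1*4))*(-700) = -24*1/(12*(9 - 4))*(-700) = -24/(12*5)*(-700) = -24/60*(-700) = -24*1/60*(-700) = -⅖*(-700) = 280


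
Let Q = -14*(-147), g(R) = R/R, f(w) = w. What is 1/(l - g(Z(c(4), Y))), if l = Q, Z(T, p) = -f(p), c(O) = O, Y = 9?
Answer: 1/2057 ≈ 0.00048614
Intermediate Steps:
Z(T, p) = -p
g(R) = 1
Q = 2058
l = 2058
1/(l - g(Z(c(4), Y))) = 1/(2058 - 1*1) = 1/(2058 - 1) = 1/2057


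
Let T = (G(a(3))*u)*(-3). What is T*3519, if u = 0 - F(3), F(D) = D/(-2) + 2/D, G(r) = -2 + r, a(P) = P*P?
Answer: -123165/2 ≈ -61583.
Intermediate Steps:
a(P) = P²
F(D) = 2/D - D/2 (F(D) = D*(-½) + 2/D = -D/2 + 2/D = 2/D - D/2)
u = ⅚ (u = 0 - (2/3 - ½*3) = 0 - (2*(⅓) - 3/2) = 0 - (⅔ - 3/2) = 0 - 1*(-⅚) = 0 + ⅚ = ⅚ ≈ 0.83333)
T = -35/2 (T = ((-2 + 3²)*(⅚))*(-3) = ((-2 + 9)*(⅚))*(-3) = (7*(⅚))*(-3) = (35/6)*(-3) = -35/2 ≈ -17.500)
T*3519 = -35/2*3519 = -123165/2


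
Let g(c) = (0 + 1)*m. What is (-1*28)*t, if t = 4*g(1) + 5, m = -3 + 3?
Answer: -140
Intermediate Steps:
m = 0
g(c) = 0 (g(c) = (0 + 1)*0 = 1*0 = 0)
t = 5 (t = 4*0 + 5 = 0 + 5 = 5)
(-1*28)*t = -1*28*5 = -28*5 = -140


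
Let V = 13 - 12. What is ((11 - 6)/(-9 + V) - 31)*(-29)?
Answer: 7337/8 ≈ 917.13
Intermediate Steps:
V = 1
((11 - 6)/(-9 + V) - 31)*(-29) = ((11 - 6)/(-9 + 1) - 31)*(-29) = (5/(-8) - 31)*(-29) = (5*(-⅛) - 31)*(-29) = (-5/8 - 31)*(-29) = -253/8*(-29) = 7337/8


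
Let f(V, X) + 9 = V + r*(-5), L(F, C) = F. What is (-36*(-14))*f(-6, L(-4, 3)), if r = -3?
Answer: 0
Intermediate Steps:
f(V, X) = 6 + V (f(V, X) = -9 + (V - 3*(-5)) = -9 + (V + 15) = -9 + (15 + V) = 6 + V)
(-36*(-14))*f(-6, L(-4, 3)) = (-36*(-14))*(6 - 6) = 504*0 = 0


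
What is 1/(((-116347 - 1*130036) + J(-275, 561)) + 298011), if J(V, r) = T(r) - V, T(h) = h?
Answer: 1/52464 ≈ 1.9061e-5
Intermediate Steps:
J(V, r) = r - V
1/(((-116347 - 1*130036) + J(-275, 561)) + 298011) = 1/(((-116347 - 1*130036) + (561 - 1*(-275))) + 298011) = 1/(((-116347 - 130036) + (561 + 275)) + 298011) = 1/((-246383 + 836) + 298011) = 1/(-245547 + 298011) = 1/52464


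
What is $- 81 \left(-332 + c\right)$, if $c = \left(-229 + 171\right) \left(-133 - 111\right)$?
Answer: $-1119420$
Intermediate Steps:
$c = 14152$ ($c = \left(-58\right) \left(-244\right) = 14152$)
$- 81 \left(-332 + c\right) = - 81 \left(-332 + 14152\right) = \left(-81\right) 13820 = -1119420$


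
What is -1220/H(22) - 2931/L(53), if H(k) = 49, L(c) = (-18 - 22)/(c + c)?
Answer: 7587407/980 ≈ 7742.3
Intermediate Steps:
L(c) = -20/c (L(c) = -40*1/(2*c) = -20/c)
-1220/H(22) - 2931/L(53) = -1220/49 - 2931/((-20/53)) = -1220*1/49 - 2931/((-20*1/53)) = -1220/49 - 2931/(-20/53) = -1220/49 - 2931*(-53/20) = -1220/49 + 155343/20 = 7587407/980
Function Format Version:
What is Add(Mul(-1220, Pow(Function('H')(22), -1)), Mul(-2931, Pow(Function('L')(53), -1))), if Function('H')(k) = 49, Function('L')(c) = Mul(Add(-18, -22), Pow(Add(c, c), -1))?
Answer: Rational(7587407, 980) ≈ 7742.3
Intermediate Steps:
Function('L')(c) = Mul(-20, Pow(c, -1)) (Function('L')(c) = Mul(-40, Pow(Mul(2, c), -1)) = Mul(-40, Mul(Rational(1, 2), Pow(c, -1))) = Mul(-20, Pow(c, -1)))
Add(Mul(-1220, Pow(Function('H')(22), -1)), Mul(-2931, Pow(Function('L')(53), -1))) = Add(Mul(-1220, Pow(49, -1)), Mul(-2931, Pow(Mul(-20, Pow(53, -1)), -1))) = Add(Mul(-1220, Rational(1, 49)), Mul(-2931, Pow(Mul(-20, Rational(1, 53)), -1))) = Add(Rational(-1220, 49), Mul(-2931, Pow(Rational(-20, 53), -1))) = Add(Rational(-1220, 49), Mul(-2931, Rational(-53, 20))) = Add(Rational(-1220, 49), Rational(155343, 20)) = Rational(7587407, 980)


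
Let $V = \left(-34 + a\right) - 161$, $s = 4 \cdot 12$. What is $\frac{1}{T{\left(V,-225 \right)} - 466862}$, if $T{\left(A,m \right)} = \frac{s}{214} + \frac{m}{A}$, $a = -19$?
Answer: $- \frac{214}{99908195} \approx -2.142 \cdot 10^{-6}$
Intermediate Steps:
$s = 48$
$V = -214$ ($V = \left(-34 - 19\right) - 161 = -53 - 161 = -214$)
$T{\left(A,m \right)} = \frac{24}{107} + \frac{m}{A}$ ($T{\left(A,m \right)} = \frac{48}{214} + \frac{m}{A} = 48 \cdot \frac{1}{214} + \frac{m}{A} = \frac{24}{107} + \frac{m}{A}$)
$\frac{1}{T{\left(V,-225 \right)} - 466862} = \frac{1}{\left(\frac{24}{107} - \frac{225}{-214}\right) - 466862} = \frac{1}{\left(\frac{24}{107} - - \frac{225}{214}\right) - 466862} = \frac{1}{\left(\frac{24}{107} + \frac{225}{214}\right) - 466862} = \frac{1}{\frac{273}{214} - 466862} = \frac{1}{- \frac{99908195}{214}} = - \frac{214}{99908195}$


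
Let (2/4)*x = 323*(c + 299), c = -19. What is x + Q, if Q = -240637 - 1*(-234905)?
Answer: 175148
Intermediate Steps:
x = 180880 (x = 2*(323*(-19 + 299)) = 2*(323*280) = 2*90440 = 180880)
Q = -5732 (Q = -240637 + 234905 = -5732)
x + Q = 180880 - 5732 = 175148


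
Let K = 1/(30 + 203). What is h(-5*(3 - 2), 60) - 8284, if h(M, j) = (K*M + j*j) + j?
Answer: -1077397/233 ≈ -4624.0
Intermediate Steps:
K = 1/233 ≈ 0.0042918
h(M, j) = j + j**2 + M/233 (h(M, j) = (M/233 + j*j) + j = (M/233 + j**2) + j = (j**2 + M/233) + j = j + j**2 + M/233)
h(-5*(3 - 2), 60) - 8284 = (60 + 60**2 + (-5*(3 - 2))/233) - 8284 = (60 + 3600 + (-5*1)/233) - 8284 = (60 + 3600 + (1/233)*(-5)) - 8284 = (60 + 3600 - 5/233) - 8284 = 852775/233 - 8284 = -1077397/233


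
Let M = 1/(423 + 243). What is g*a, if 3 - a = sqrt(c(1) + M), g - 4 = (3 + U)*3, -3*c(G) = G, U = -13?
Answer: -78 + 13*I*sqrt(16354)/111 ≈ -78.0 + 14.977*I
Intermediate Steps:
M = 1/666 ≈ 0.0015015
c(G) = -G/3
g = -26 (g = 4 + (3 - 13)*3 = 4 - 10*3 = 4 - 30 = -26)
a = 3 - I*sqrt(16354)/222 (a = 3 - sqrt(-1/3*1 + 1/666) = 3 - sqrt(-1/3 + 1/666) = 3 - sqrt(-221/666) = 3 - I*sqrt(16354)/222 ≈ 3.0 - 0.57605*I)
g*a = -26*(3 - I*sqrt(16354)/222) = -78 + 13*I*sqrt(16354)/111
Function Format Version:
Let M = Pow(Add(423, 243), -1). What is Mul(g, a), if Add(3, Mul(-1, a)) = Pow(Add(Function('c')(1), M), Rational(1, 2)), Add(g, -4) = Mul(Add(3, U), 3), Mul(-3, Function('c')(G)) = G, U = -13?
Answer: Add(-78, Mul(Rational(13, 111), I, Pow(16354, Rational(1, 2)))) ≈ Add(-78.000, Mul(14.977, I))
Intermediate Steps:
M = Rational(1, 666) (M = Pow(666, -1) = Rational(1, 666) ≈ 0.0015015)
Function('c')(G) = Mul(Rational(-1, 3), G)
g = -26 (g = Add(4, Mul(Add(3, -13), 3)) = Add(4, Mul(-10, 3)) = Add(4, -30) = -26)
a = Add(3, Mul(Rational(-1, 222), I, Pow(16354, Rational(1, 2)))) (a = Add(3, Mul(-1, Pow(Add(Mul(Rational(-1, 3), 1), Rational(1, 666)), Rational(1, 2)))) = Add(3, Mul(-1, Pow(Add(Rational(-1, 3), Rational(1, 666)), Rational(1, 2)))) = Add(3, Mul(-1, Pow(Rational(-221, 666), Rational(1, 2)))) = Add(3, Mul(-1, Mul(Rational(1, 222), I, Pow(16354, Rational(1, 2))))) = Add(3, Mul(Rational(-1, 222), I, Pow(16354, Rational(1, 2)))) ≈ Add(3.0000, Mul(-0.57605, I)))
Mul(g, a) = Mul(-26, Add(3, Mul(Rational(-1, 222), I, Pow(16354, Rational(1, 2))))) = Add(-78, Mul(Rational(13, 111), I, Pow(16354, Rational(1, 2))))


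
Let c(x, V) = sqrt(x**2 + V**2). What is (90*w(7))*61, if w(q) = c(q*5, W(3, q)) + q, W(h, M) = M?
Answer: 38430 + 38430*sqrt(26) ≈ 2.3439e+5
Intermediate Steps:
c(x, V) = sqrt(V**2 + x**2)
w(q) = q + sqrt(26)*sqrt(q**2) (w(q) = sqrt(q**2 + (q*5)**2) + q = sqrt(q**2 + (5*q)**2) + q = sqrt(q**2 + 25*q**2) + q = sqrt(26*q**2) + q = sqrt(26)*sqrt(q**2) + q = q + sqrt(26)*sqrt(q**2))
(90*w(7))*61 = (90*(7 + sqrt(26)*sqrt(7**2)))*61 = (90*(7 + sqrt(26)*sqrt(49)))*61 = (90*(7 + sqrt(26)*7))*61 = (90*(7 + 7*sqrt(26)))*61 = (630 + 630*sqrt(26))*61 = 38430 + 38430*sqrt(26)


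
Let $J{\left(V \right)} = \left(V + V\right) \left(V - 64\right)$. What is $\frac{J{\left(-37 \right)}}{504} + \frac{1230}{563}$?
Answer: $\frac{2413891}{141876} \approx 17.014$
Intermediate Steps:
$J{\left(V \right)} = 2 V \left(-64 + V\right)$
$\frac{J{\left(-37 \right)}}{504} + \frac{1230}{563} = \frac{2 \left(-37\right) \left(-64 - 37\right)}{504} + \frac{1230}{563} = 2 \left(-37\right) \left(-101\right) \frac{1}{504} + 1230 \cdot \frac{1}{563} = 7474 \cdot \frac{1}{504} + \frac{1230}{563} = \frac{3737}{252} + \frac{1230}{563} = \frac{2413891}{141876}$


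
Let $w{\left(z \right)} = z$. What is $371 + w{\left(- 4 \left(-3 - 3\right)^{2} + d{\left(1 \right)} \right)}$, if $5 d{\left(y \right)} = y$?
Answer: $\frac{1136}{5} \approx 227.2$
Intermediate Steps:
$d{\left(y \right)} = \frac{y}{5}$
$371 + w{\left(- 4 \left(-3 - 3\right)^{2} + d{\left(1 \right)} \right)} = 371 + \left(- 4 \left(-3 - 3\right)^{2} + \frac{1}{5} \cdot 1\right) = 371 + \left(- 4 \left(-6\right)^{2} + \frac{1}{5}\right) = 371 + \left(\left(-4\right) 36 + \frac{1}{5}\right) = 371 + \left(-144 + \frac{1}{5}\right) = 371 - \frac{719}{5} = \frac{1136}{5}$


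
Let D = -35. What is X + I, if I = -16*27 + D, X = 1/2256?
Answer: -1053551/2256 ≈ -467.00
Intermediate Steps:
X = 1/2256 ≈ 0.00044326
I = -467 (I = -16*27 - 35 = -432 - 35 = -467)
X + I = 1/2256 - 467 = -1053551/2256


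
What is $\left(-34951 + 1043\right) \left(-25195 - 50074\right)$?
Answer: $2552221252$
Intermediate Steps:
$\left(-34951 + 1043\right) \left(-25195 - 50074\right) = \left(-33908\right) \left(-75269\right) = 2552221252$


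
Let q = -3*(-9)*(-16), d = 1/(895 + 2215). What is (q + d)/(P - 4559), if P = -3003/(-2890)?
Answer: 388276991/4096649677 ≈ 0.094779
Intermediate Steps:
d = 1/3110 ≈ 0.00032154
q = -432 (q = 27*(-16) = -432)
P = 3003/2890 (P = -3003*(-1/2890) = 3003/2890 ≈ 1.0391)
(q + d)/(P - 4559) = (-432 + 1/3110)/(3003/2890 - 4559) = -1343519/(3110*(-13172507/2890)) = -1343519/3110*(-2890/13172507) = 388276991/4096649677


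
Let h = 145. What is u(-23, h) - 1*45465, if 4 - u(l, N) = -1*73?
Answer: -45388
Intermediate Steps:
u(l, N) = 77 (u(l, N) = 4 - (-1)*73 = 4 - 1*(-73) = 4 + 73 = 77)
u(-23, h) - 1*45465 = 77 - 1*45465 = 77 - 45465 = -45388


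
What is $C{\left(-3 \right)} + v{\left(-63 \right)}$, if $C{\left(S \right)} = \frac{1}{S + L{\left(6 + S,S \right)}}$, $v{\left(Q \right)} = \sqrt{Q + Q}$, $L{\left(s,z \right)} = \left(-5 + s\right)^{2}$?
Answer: $1 + 3 i \sqrt{14} \approx 1.0 + 11.225 i$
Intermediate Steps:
$v{\left(Q \right)} = \sqrt{2} \sqrt{Q}$ ($v{\left(Q \right)} = \sqrt{2 Q} = \sqrt{2} \sqrt{Q}$)
$C{\left(S \right)} = \frac{1}{S + \left(1 + S\right)^{2}}$ ($C{\left(S \right)} = \frac{1}{S + \left(-5 + \left(6 + S\right)\right)^{2}} = \frac{1}{S + \left(1 + S\right)^{2}}$)
$C{\left(-3 \right)} + v{\left(-63 \right)} = \frac{1}{-3 + \left(1 - 3\right)^{2}} + \sqrt{2} \sqrt{-63} = \frac{1}{-3 + \left(-2\right)^{2}} + \sqrt{2} \cdot 3 i \sqrt{7} = \frac{1}{-3 + 4} + 3 i \sqrt{14} = 1^{-1} + 3 i \sqrt{14} = 1 + 3 i \sqrt{14}$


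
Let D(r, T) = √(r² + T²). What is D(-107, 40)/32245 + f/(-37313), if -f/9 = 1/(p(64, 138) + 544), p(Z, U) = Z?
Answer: 9/22686304 + √13049/32245 ≈ 0.0035430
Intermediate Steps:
D(r, T) = √(T² + r²)
f = -9/608 (f = -9/(64 + 544) = -9/608 ≈ -0.014803)
D(-107, 40)/32245 + f/(-37313) = √(40² + (-107)²)/32245 - 9/608/(-37313) = √(1600 + 11449)*(1/32245) - 9/608*(-1/37313) = √13049*(1/32245) + 9/22686304 = √13049/32245 + 9/22686304 = 9/22686304 + √13049/32245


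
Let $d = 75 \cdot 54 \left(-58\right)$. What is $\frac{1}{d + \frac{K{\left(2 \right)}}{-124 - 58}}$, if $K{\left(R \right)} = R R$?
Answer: $- \frac{91}{21375902} \approx -4.2571 \cdot 10^{-6}$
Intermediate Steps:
$K{\left(R \right)} = R^{2}$
$d = -234900$ ($d = 4050 \left(-58\right) = -234900$)
$\frac{1}{d + \frac{K{\left(2 \right)}}{-124 - 58}} = \frac{1}{-234900 + \frac{2^{2}}{-124 - 58}} = \frac{1}{-234900 + \frac{1}{-182} \cdot 4} = \frac{1}{-234900 - \frac{2}{91}} = \frac{1}{- \frac{21375902}{91}} = - \frac{91}{21375902}$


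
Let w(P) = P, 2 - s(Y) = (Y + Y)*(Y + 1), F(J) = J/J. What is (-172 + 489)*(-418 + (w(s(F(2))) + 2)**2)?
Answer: -132506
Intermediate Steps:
F(J) = 1
s(Y) = 2 - 2*Y*(1 + Y) (s(Y) = 2 - (Y + Y)*(Y + 1) = 2 - 2*Y*(1 + Y))
(-172 + 489)*(-418 + (w(s(F(2))) + 2)**2) = (-172 + 489)*(-418 + ((2 - 2*1 - 2*1**2) + 2)**2) = 317*(-418 + ((2 - 2 - 2*1) + 2)**2) = 317*(-418 + ((2 - 2 - 2) + 2)**2) = 317*(-418 + (-2 + 2)**2) = 317*(-418 + 0**2) = 317*(-418 + 0) = 317*(-418) = -132506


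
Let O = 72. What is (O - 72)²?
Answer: 0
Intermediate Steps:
(O - 72)² = (72 - 72)² = 0² = 0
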